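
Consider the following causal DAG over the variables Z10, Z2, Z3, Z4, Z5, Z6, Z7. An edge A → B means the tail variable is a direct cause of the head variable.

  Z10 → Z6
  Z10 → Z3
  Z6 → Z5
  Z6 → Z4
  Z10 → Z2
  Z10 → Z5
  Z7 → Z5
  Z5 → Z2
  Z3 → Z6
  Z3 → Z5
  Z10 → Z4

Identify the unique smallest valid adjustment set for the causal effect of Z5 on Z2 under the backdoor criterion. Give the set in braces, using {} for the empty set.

Variables eligible for adjustment (non-descendants of Z5, excluding Z5 and Z2): {Z10, Z3, Z4, Z6, Z7}.
Backdoor paths from Z5 to Z2:
  P1: Z5 <- Z10 -> Z2
  P2: Z5 <- Z3 <- Z10 -> Z2
  P3: Z5 <- Z3 -> Z6 <- Z10 -> Z2
  P4: Z5 <- Z3 -> Z6 -> Z4 <- Z10 -> Z2
  P5: Z5 <- Z6 <- Z10 -> Z2
  P6: Z5 <- Z6 <- Z3 <- Z10 -> Z2
  P7: Z5 <- Z6 -> Z4 <- Z10 -> Z2
The empty set is not sufficient: P1 (Z5 <- Z10 -> Z2) has no collider blocking it and no conditioned non-collider, so it is open.
Try {Z10}:
  P1: blocked at fork node Z10 ∈ conditioning set.
  P2: blocked at fork node Z10 ∈ conditioning set.
  P3: blocked at collider Z6 (neither it nor any descendant is in the conditioning set).
  P4: blocked at collider Z4 (neither it nor any descendant is in the conditioning set).
  P5: blocked at fork node Z10 ∈ conditioning set.
  P6: blocked at fork node Z10 ∈ conditioning set.
  P7: blocked at collider Z4 (neither it nor any descendant is in the conditioning set).
{Z10} contains no descendant of Z5 and blocks every backdoor path.
No other singleton works — e.g. {Z3} leaves P1 open — so {Z10} is the unique smallest valid adjustment set.

{Z10}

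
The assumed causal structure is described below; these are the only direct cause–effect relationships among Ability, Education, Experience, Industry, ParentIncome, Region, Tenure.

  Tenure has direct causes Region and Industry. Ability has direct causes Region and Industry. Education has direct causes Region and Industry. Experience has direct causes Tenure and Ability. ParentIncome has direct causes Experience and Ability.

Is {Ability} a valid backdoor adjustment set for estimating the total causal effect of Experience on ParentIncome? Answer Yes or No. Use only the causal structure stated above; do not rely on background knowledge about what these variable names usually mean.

Yes

Backdoor paths from Experience to ParentIncome (paths whose first edge points into Experience):
  P1: Experience <- Tenure <- Industry -> Ability -> ParentIncome
  P2: Experience <- Tenure <- Industry -> Education <- Region -> Ability -> ParentIncome
  P3: Experience <- Tenure <- Region -> Ability -> ParentIncome
  P4: Experience <- Tenure <- Region -> Education <- Industry -> Ability -> ParentIncome
  P5: Experience <- Ability -> ParentIncome
Condition 1 (no descendant of Experience in the set): holds — descendants of Experience are {ParentIncome}; none are in {Ability}.
Condition 2 (every backdoor path blocked by {Ability}):
  P1: blocked at chain node Ability ∈ conditioning set.
  P2: blocked at collider Education (neither it nor any descendant is in the conditioning set).
  P3: blocked at chain node Ability ∈ conditioning set.
  P4: blocked at collider Education (neither it nor any descendant is in the conditioning set).
  P5: blocked at fork node Ability ∈ conditioning set.
{Ability} satisfies the backdoor criterion.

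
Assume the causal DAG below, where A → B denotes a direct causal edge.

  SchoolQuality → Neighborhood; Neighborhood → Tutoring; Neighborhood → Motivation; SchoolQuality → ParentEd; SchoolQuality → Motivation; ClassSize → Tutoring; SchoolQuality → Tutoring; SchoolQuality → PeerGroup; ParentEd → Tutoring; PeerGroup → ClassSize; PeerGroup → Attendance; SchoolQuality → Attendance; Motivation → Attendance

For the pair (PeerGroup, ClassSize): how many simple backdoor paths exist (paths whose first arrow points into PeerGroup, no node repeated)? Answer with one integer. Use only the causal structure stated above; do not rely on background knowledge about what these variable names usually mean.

A backdoor path from PeerGroup to ClassSize is any simple undirected path whose first edge points into PeerGroup (i.e. leaves PeerGroup via a parent).
Parents of PeerGroup: {SchoolQuality}.
Enumerating:
  P1: PeerGroup <- SchoolQuality -> Neighborhood -> Tutoring <- ClassSize
  P2: PeerGroup <- SchoolQuality -> Motivation <- Neighborhood -> Tutoring <- ClassSize
  P3: PeerGroup <- SchoolQuality -> Attendance <- Motivation <- Neighborhood -> Tutoring <- ClassSize
  P4: PeerGroup <- SchoolQuality -> ParentEd -> Tutoring <- ClassSize
  P5: PeerGroup <- SchoolQuality -> Tutoring <- ClassSize
That exhausts the simple backdoor paths. Count: 5.

5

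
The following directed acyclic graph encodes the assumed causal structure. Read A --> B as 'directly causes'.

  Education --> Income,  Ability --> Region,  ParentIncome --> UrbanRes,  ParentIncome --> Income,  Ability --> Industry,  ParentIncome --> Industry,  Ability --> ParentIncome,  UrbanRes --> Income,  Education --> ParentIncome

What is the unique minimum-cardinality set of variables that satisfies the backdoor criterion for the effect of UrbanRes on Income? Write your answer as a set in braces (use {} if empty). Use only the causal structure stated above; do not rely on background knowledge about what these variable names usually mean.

{ParentIncome}

Variables eligible for adjustment (non-descendants of UrbanRes, excluding UrbanRes and Income): {Ability, Education, Industry, ParentIncome, Region}.
Backdoor paths from UrbanRes to Income:
  P1: UrbanRes <- ParentIncome <- Education -> Income
  P2: UrbanRes <- ParentIncome -> Income
The empty set is not sufficient: P1 (UrbanRes <- ParentIncome <- Education -> Income) has no collider blocking it and no conditioned non-collider, so it is open.
Try {ParentIncome}:
  P1: blocked at chain node ParentIncome ∈ conditioning set.
  P2: blocked at fork node ParentIncome ∈ conditioning set.
{ParentIncome} contains no descendant of UrbanRes and blocks every backdoor path.
No other singleton works — e.g. {Ability} leaves P1 open — so {ParentIncome} is the unique smallest valid adjustment set.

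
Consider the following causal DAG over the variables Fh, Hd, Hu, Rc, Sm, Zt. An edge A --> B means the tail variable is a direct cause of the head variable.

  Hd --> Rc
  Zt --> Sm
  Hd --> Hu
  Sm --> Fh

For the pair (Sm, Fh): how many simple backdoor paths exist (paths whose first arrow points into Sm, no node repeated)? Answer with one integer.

A backdoor path from Sm to Fh is any simple undirected path whose first edge points into Sm (i.e. leaves Sm via a parent).
Parents of Sm: {Zt}.
No simple path from any parent of Sm reaches Fh without revisiting Sm, so there are no backdoor paths.

0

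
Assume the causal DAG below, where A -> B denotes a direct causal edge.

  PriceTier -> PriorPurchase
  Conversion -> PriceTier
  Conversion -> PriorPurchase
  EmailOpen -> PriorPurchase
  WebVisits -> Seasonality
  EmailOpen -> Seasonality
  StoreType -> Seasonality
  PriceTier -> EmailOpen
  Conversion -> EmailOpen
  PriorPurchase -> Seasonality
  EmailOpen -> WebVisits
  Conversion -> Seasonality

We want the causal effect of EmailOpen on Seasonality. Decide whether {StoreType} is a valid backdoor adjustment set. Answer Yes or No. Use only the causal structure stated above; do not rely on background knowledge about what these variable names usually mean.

Backdoor paths from EmailOpen to Seasonality (paths whose first edge points into EmailOpen):
  P1: EmailOpen <- Conversion -> PriceTier -> PriorPurchase -> Seasonality
  P2: EmailOpen <- Conversion -> PriorPurchase -> Seasonality
  P3: EmailOpen <- Conversion -> Seasonality
  P4: EmailOpen <- PriceTier <- Conversion -> PriorPurchase -> Seasonality
  P5: EmailOpen <- PriceTier <- Conversion -> Seasonality
  P6: EmailOpen <- PriceTier -> PriorPurchase <- Conversion -> Seasonality
  P7: EmailOpen <- PriceTier -> PriorPurchase -> Seasonality
Condition 1 (no descendant of EmailOpen in the set): holds — descendants of EmailOpen are {PriorPurchase, Seasonality, WebVisits}; none are in {StoreType}.
Condition 2 (every backdoor path blocked by {StoreType}):
  P1: open — no interior node is in the conditioning set.
  P2: open — no interior node is in the conditioning set.
  P3: open — no interior node is in the conditioning set.
  P4: open — no interior node is in the conditioning set.
  P5: open — no interior node is in the conditioning set.
  P6: blocked at collider PriorPurchase (neither it nor any descendant is in the conditioning set).
  P7: open — no interior node is in the conditioning set.
{StoreType} does not satisfy the backdoor criterion.

No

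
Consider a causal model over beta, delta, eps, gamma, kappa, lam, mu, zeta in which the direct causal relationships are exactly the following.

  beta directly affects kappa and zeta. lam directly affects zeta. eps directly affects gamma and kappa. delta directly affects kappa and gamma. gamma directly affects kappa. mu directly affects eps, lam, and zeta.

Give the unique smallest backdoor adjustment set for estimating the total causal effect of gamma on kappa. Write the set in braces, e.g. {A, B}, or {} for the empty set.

Variables eligible for adjustment (non-descendants of gamma, excluding gamma and kappa): {beta, delta, eps, lam, mu, zeta}.
Backdoor paths from gamma to kappa:
  P1: gamma <- eps <- mu -> lam -> zeta <- beta -> kappa
  P2: gamma <- eps <- mu -> zeta <- beta -> kappa
  P3: gamma <- eps -> kappa
  P4: gamma <- delta -> kappa
The empty set is not sufficient: P3 (gamma <- eps -> kappa) has no collider blocking it and no conditioned non-collider, so it is open.
Try {delta, eps}:
  P1: blocked at chain node eps ∈ conditioning set.
  P2: blocked at chain node eps ∈ conditioning set.
  P3: blocked at fork node eps ∈ conditioning set.
  P4: blocked at fork node delta ∈ conditioning set.
{delta, eps} contains no descendant of gamma and blocks every backdoor path.
Every element of {delta, eps} is needed (dropping delta leaves P4 open; dropping eps leaves P3 open), so no proper subset is valid.
Among all size-2 subsets of the eligible variables, only {delta, eps} blocks every backdoor path, so it is the unique smallest valid adjustment set.

{delta, eps}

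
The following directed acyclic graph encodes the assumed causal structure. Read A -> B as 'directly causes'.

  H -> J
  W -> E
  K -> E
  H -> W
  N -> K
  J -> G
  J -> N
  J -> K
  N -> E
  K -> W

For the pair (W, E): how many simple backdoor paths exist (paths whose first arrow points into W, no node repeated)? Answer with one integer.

A backdoor path from W to E is any simple undirected path whose first edge points into W (i.e. leaves W via a parent).
Parents of W: {H, K}.
Enumerating:
  P1: W <- H -> J -> N -> K -> E
  P2: W <- H -> J -> N -> E
  P3: W <- H -> J -> K <- N -> E
  P4: W <- H -> J -> K -> E
  P5: W <- K <- J -> N -> E
  P6: W <- K <- N -> E
  P7: W <- K -> E
That exhausts the simple backdoor paths. Count: 7.

7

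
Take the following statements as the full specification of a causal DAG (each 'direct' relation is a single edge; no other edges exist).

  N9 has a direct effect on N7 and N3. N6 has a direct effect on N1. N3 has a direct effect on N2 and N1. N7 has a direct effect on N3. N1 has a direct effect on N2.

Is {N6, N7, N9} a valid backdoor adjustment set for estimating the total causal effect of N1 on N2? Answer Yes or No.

No

Backdoor paths from N1 to N2 (paths whose first edge points into N1):
  P1: N1 <- N3 -> N2
Condition 1 (no descendant of N1 in the set): holds — descendants of N1 are {N2}; none are in {N6, N7, N9}.
Condition 2 (every backdoor path blocked by {N6, N7, N9}):
  P1: open — no interior node is in the conditioning set.
{N6, N7, N9} does not satisfy the backdoor criterion.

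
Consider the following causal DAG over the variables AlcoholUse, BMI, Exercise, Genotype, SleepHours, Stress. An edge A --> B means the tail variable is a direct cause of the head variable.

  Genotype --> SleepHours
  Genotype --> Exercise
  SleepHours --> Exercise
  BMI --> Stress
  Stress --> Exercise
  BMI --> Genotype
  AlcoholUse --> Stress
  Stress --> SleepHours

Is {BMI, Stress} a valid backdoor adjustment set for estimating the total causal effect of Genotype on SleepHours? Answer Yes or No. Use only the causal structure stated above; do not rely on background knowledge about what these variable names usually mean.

Yes

Backdoor paths from Genotype to SleepHours (paths whose first edge points into Genotype):
  P1: Genotype <- BMI -> Stress -> SleepHours
  P2: Genotype <- BMI -> Stress -> Exercise <- SleepHours
Condition 1 (no descendant of Genotype in the set): holds — descendants of Genotype are {Exercise, SleepHours}; none are in {BMI, Stress}.
Condition 2 (every backdoor path blocked by {BMI, Stress}):
  P1: blocked at fork node BMI ∈ conditioning set.
  P2: blocked at fork node BMI ∈ conditioning set.
{BMI, Stress} satisfies the backdoor criterion.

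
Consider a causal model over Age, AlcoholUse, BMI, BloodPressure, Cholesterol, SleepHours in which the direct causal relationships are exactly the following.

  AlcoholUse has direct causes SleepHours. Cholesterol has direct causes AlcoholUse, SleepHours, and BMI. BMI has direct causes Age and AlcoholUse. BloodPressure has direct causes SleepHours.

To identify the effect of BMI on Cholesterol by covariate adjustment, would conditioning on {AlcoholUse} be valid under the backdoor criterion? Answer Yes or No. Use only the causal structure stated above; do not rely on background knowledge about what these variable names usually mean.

Backdoor paths from BMI to Cholesterol (paths whose first edge points into BMI):
  P1: BMI <- AlcoholUse <- SleepHours -> Cholesterol
  P2: BMI <- AlcoholUse -> Cholesterol
Condition 1 (no descendant of BMI in the set): holds — descendants of BMI are {Cholesterol}; none are in {AlcoholUse}.
Condition 2 (every backdoor path blocked by {AlcoholUse}):
  P1: blocked at chain node AlcoholUse ∈ conditioning set.
  P2: blocked at fork node AlcoholUse ∈ conditioning set.
{AlcoholUse} satisfies the backdoor criterion.

Yes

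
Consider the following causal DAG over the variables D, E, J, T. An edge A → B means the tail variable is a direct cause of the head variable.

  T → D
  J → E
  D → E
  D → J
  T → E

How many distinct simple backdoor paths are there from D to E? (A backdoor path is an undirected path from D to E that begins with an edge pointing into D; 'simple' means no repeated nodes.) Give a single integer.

1

A backdoor path from D to E is any simple undirected path whose first edge points into D (i.e. leaves D via a parent).
Parents of D: {T}.
Enumerating:
  P1: D <- T -> E
That exhausts the simple backdoor paths. Count: 1.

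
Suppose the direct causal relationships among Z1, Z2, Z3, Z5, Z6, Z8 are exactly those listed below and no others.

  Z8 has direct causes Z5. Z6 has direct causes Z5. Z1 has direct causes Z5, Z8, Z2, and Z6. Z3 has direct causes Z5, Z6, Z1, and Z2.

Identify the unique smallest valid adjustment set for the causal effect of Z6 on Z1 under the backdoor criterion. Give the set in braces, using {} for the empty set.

{Z5}

Variables eligible for adjustment (non-descendants of Z6, excluding Z6 and Z1): {Z2, Z5, Z8}.
Backdoor paths from Z6 to Z1:
  P1: Z6 <- Z5 -> Z8 -> Z1
  P2: Z6 <- Z5 -> Z1
  P3: Z6 <- Z5 -> Z3 <- Z2 -> Z1
  P4: Z6 <- Z5 -> Z3 <- Z1
The empty set is not sufficient: P1 (Z6 <- Z5 -> Z8 -> Z1) has no collider blocking it and no conditioned non-collider, so it is open.
Try {Z5}:
  P1: blocked at fork node Z5 ∈ conditioning set.
  P2: blocked at fork node Z5 ∈ conditioning set.
  P3: blocked at fork node Z5 ∈ conditioning set.
  P4: blocked at fork node Z5 ∈ conditioning set.
{Z5} contains no descendant of Z6 and blocks every backdoor path.
No other singleton works — e.g. {Z2} leaves P1 open — so {Z5} is the unique smallest valid adjustment set.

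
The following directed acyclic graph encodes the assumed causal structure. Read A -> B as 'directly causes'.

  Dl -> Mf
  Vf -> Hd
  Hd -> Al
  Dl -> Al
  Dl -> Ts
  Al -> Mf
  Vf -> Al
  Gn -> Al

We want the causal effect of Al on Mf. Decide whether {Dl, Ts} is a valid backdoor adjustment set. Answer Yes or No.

Backdoor paths from Al to Mf (paths whose first edge points into Al):
  P1: Al <- Dl -> Mf
Condition 1 (no descendant of Al in the set): holds — descendants of Al are {Mf}; none are in {Dl, Ts}.
Condition 2 (every backdoor path blocked by {Dl, Ts}):
  P1: blocked at fork node Dl ∈ conditioning set.
{Dl, Ts} satisfies the backdoor criterion.

Yes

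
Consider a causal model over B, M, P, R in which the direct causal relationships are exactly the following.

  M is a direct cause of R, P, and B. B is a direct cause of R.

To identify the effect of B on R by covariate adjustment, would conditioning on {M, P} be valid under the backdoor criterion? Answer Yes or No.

Backdoor paths from B to R (paths whose first edge points into B):
  P1: B <- M -> R
Condition 1 (no descendant of B in the set): holds — descendants of B are {R}; none are in {M, P}.
Condition 2 (every backdoor path blocked by {M, P}):
  P1: blocked at fork node M ∈ conditioning set.
{M, P} satisfies the backdoor criterion.

Yes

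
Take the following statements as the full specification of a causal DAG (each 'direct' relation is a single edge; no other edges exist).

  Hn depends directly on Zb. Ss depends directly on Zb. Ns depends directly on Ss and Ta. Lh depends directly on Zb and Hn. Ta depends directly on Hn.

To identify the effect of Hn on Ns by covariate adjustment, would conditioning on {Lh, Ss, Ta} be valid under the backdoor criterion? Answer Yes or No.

Backdoor paths from Hn to Ns (paths whose first edge points into Hn):
  P1: Hn <- Zb -> Ss -> Ns
Condition 1 (no descendant of Hn in the set): FAILS — Lh and Ta are descendants of Hn.
Condition 2 (every backdoor path blocked by {Lh, Ss, Ta}):
  P1: blocked at chain node Ss ∈ conditioning set.
{Lh, Ss, Ta} does not satisfy the backdoor criterion.

No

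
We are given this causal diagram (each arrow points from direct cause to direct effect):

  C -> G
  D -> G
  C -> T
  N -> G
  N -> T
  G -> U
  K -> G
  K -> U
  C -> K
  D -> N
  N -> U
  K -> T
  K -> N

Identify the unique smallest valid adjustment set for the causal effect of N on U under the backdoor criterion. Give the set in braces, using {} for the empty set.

Variables eligible for adjustment (non-descendants of N, excluding N and U): {C, D, K}.
Backdoor paths from N to U:
  P1: N <- D -> G <- C -> K -> U
  P2: N <- D -> G <- C -> T <- K -> U
  P3: N <- D -> G <- K -> U
  P4: N <- D -> G -> U
  P5: N <- K <- C -> G -> U
  P6: N <- K -> G -> U
  P7: N <- K -> T <- C -> G -> U
  P8: N <- K -> U
The empty set is not sufficient: P4 (N <- D -> G -> U) has no collider blocking it and no conditioned non-collider, so it is open.
Try {D, K}:
  P1: blocked at fork node D ∈ conditioning set.
  P2: blocked at fork node D ∈ conditioning set.
  P3: blocked at fork node D ∈ conditioning set.
  P4: blocked at fork node D ∈ conditioning set.
  P5: blocked at chain node K ∈ conditioning set.
  P6: blocked at fork node K ∈ conditioning set.
  P7: blocked at fork node K ∈ conditioning set.
  P8: blocked at fork node K ∈ conditioning set.
{D, K} contains no descendant of N and blocks every backdoor path.
Every element of {D, K} is needed (dropping D leaves P4 open; dropping K leaves P5 open), so no proper subset is valid.
Among all size-2 subsets of the eligible variables, only {D, K} blocks every backdoor path, so it is the unique smallest valid adjustment set.

{D, K}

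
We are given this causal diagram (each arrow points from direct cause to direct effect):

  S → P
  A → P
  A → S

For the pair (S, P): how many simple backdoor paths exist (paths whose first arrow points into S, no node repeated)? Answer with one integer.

A backdoor path from S to P is any simple undirected path whose first edge points into S (i.e. leaves S via a parent).
Parents of S: {A}.
Enumerating:
  P1: S <- A -> P
That exhausts the simple backdoor paths. Count: 1.

1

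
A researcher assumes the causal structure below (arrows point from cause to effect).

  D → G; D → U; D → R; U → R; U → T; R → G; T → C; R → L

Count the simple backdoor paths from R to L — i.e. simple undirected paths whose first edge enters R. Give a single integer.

0

A backdoor path from R to L is any simple undirected path whose first edge points into R (i.e. leaves R via a parent).
Parents of R: {D, U}.
No simple path from any parent of R reaches L without revisiting R, so there are no backdoor paths.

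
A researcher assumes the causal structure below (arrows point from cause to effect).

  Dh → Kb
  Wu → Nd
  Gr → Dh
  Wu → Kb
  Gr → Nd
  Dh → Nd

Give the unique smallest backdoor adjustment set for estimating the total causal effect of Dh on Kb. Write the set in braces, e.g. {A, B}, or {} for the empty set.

Variables eligible for adjustment (non-descendants of Dh, excluding Dh and Kb): {Gr, Wu}.
Backdoor paths from Dh to Kb:
  P1: Dh <- Gr -> Nd <- Wu -> Kb
Each backdoor path contains an unconditioned collider, so every path is already blocked with the empty conditioning set:
  P1: blocked at collider Nd (neither it nor any descendant is in the conditioning set).
The empty set is therefore the unique smallest valid set.

{}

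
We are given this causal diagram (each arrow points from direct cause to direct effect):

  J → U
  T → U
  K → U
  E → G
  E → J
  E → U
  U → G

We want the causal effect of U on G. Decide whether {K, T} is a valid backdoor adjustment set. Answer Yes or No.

Backdoor paths from U to G (paths whose first edge points into U):
  P1: U <- E -> G
  P2: U <- J <- E -> G
Condition 1 (no descendant of U in the set): holds — descendants of U are {G}; none are in {K, T}.
Condition 2 (every backdoor path blocked by {K, T}):
  P1: open — no interior node is in the conditioning set.
  P2: open — no interior node is in the conditioning set.
{K, T} does not satisfy the backdoor criterion.

No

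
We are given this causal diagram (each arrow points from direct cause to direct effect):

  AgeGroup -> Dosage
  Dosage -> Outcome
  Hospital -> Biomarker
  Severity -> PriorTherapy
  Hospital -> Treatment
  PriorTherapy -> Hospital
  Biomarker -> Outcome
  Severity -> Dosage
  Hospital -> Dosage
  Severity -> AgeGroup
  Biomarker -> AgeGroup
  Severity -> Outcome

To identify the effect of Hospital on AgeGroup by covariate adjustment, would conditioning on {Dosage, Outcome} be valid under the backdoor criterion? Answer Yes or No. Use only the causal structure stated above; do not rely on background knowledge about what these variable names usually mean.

No

Backdoor paths from Hospital to AgeGroup (paths whose first edge points into Hospital):
  P1: Hospital <- PriorTherapy <- Severity -> AgeGroup
  P2: Hospital <- PriorTherapy <- Severity -> Dosage <- AgeGroup
  P3: Hospital <- PriorTherapy <- Severity -> Dosage -> Outcome <- Biomarker -> AgeGroup
  P4: Hospital <- PriorTherapy <- Severity -> Outcome <- Biomarker -> AgeGroup
  P5: Hospital <- PriorTherapy <- Severity -> Outcome <- Dosage <- AgeGroup
Condition 1 (no descendant of Hospital in the set): FAILS — Dosage and Outcome are descendants of Hospital.
Condition 2 (every backdoor path blocked by {Dosage, Outcome}):
  P1: open — no interior node is in the conditioning set.
  P2: open — collider(s) Dosage are conditioned on (or have a conditioned descendant) and no non-collider on the path is in the set.
  P3: blocked at chain node Dosage ∈ conditioning set.
  P4: open — collider(s) Outcome are conditioned on (or have a conditioned descendant) and no non-collider on the path is in the set.
  P5: blocked at chain node Dosage ∈ conditioning set.
{Dosage, Outcome} does not satisfy the backdoor criterion.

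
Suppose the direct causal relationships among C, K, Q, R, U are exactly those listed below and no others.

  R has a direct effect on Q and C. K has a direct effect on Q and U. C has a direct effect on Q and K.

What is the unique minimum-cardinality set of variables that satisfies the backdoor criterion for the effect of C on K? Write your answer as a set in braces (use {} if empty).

Variables eligible for adjustment (non-descendants of C, excluding C and K): {R}.
Backdoor paths from C to K:
  P1: C <- R -> Q <- K
Each backdoor path contains an unconditioned collider, so every path is already blocked with the empty conditioning set:
  P1: blocked at collider Q (neither it nor any descendant is in the conditioning set).
The empty set is therefore the unique smallest valid set.

{}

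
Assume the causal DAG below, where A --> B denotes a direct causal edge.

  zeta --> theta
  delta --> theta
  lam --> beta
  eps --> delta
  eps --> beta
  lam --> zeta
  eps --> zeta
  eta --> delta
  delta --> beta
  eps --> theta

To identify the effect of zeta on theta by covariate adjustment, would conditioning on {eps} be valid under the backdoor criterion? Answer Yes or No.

Backdoor paths from zeta to theta (paths whose first edge points into zeta):
  P1: zeta <- lam -> beta <- eps -> delta -> theta
  P2: zeta <- lam -> beta <- eps -> theta
  P3: zeta <- lam -> beta <- delta <- eps -> theta
  P4: zeta <- lam -> beta <- delta -> theta
  P5: zeta <- eps -> delta -> theta
  P6: zeta <- eps -> beta <- delta -> theta
  P7: zeta <- eps -> theta
Condition 1 (no descendant of zeta in the set): holds — descendants of zeta are {theta}; none are in {eps}.
Condition 2 (every backdoor path blocked by {eps}):
  P1: blocked at collider beta (neither it nor any descendant is in the conditioning set).
  P2: blocked at collider beta (neither it nor any descendant is in the conditioning set).
  P3: blocked at collider beta (neither it nor any descendant is in the conditioning set).
  P4: blocked at collider beta (neither it nor any descendant is in the conditioning set).
  P5: blocked at fork node eps ∈ conditioning set.
  P6: blocked at fork node eps ∈ conditioning set.
  P7: blocked at fork node eps ∈ conditioning set.
{eps} satisfies the backdoor criterion.

Yes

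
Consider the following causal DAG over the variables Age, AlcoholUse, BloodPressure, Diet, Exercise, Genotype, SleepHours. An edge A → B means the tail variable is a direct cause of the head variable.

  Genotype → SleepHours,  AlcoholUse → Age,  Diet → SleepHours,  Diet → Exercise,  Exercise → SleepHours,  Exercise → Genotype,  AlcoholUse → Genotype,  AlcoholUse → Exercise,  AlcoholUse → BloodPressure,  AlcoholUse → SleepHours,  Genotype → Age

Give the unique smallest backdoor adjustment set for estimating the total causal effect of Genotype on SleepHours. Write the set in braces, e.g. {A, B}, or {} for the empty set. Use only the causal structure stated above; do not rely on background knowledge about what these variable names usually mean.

{AlcoholUse, Exercise}

Variables eligible for adjustment (non-descendants of Genotype, excluding Genotype and SleepHours): {AlcoholUse, BloodPressure, Diet, Exercise}.
Backdoor paths from Genotype to SleepHours:
  P1: Genotype <- AlcoholUse -> Exercise <- Diet -> SleepHours
  P2: Genotype <- AlcoholUse -> Exercise -> SleepHours
  P3: Genotype <- AlcoholUse -> SleepHours
  P4: Genotype <- Exercise <- Diet -> SleepHours
  P5: Genotype <- Exercise <- AlcoholUse -> SleepHours
  P6: Genotype <- Exercise -> SleepHours
The empty set is not sufficient: P2 (Genotype <- AlcoholUse -> Exercise -> SleepHours) has no collider blocking it and no conditioned non-collider, so it is open.
Try {AlcoholUse, Exercise}:
  P1: blocked at fork node AlcoholUse ∈ conditioning set.
  P2: blocked at fork node AlcoholUse ∈ conditioning set.
  P3: blocked at fork node AlcoholUse ∈ conditioning set.
  P4: blocked at chain node Exercise ∈ conditioning set.
  P5: blocked at chain node Exercise ∈ conditioning set.
  P6: blocked at fork node Exercise ∈ conditioning set.
{AlcoholUse, Exercise} contains no descendant of Genotype and blocks every backdoor path.
Every element of {AlcoholUse, Exercise} is needed (dropping AlcoholUse leaves P1 open; dropping Exercise leaves P4 open), so no proper subset is valid.
Among all size-2 subsets of the eligible variables, only {AlcoholUse, Exercise} blocks every backdoor path, so it is the unique smallest valid adjustment set.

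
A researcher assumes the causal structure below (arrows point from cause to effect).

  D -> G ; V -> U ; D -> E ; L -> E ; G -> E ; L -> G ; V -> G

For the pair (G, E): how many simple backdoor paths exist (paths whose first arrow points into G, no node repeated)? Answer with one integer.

2

A backdoor path from G to E is any simple undirected path whose first edge points into G (i.e. leaves G via a parent).
Parents of G: {D, L, V}.
Enumerating:
  P1: G <- L -> E
  P2: G <- D -> E
That exhausts the simple backdoor paths. Count: 2.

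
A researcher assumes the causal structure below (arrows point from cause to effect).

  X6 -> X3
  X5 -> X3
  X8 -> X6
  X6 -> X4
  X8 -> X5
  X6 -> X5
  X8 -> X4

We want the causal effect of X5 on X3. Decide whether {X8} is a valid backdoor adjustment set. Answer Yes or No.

No

Backdoor paths from X5 to X3 (paths whose first edge points into X5):
  P1: X5 <- X8 -> X6 -> X3
  P2: X5 <- X8 -> X4 <- X6 -> X3
  P3: X5 <- X6 -> X3
Condition 1 (no descendant of X5 in the set): holds — descendants of X5 are {X3}; none are in {X8}.
Condition 2 (every backdoor path blocked by {X8}):
  P1: blocked at fork node X8 ∈ conditioning set.
  P2: blocked at fork node X8 ∈ conditioning set.
  P3: open — no interior node is in the conditioning set.
{X8} does not satisfy the backdoor criterion.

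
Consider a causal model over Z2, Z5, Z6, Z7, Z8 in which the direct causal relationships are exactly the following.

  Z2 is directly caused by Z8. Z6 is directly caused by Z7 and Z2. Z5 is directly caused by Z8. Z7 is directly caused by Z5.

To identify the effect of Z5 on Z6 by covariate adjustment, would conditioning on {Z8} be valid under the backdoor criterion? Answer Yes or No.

Yes

Backdoor paths from Z5 to Z6 (paths whose first edge points into Z5):
  P1: Z5 <- Z8 -> Z2 -> Z6
Condition 1 (no descendant of Z5 in the set): holds — descendants of Z5 are {Z6, Z7}; none are in {Z8}.
Condition 2 (every backdoor path blocked by {Z8}):
  P1: blocked at fork node Z8 ∈ conditioning set.
{Z8} satisfies the backdoor criterion.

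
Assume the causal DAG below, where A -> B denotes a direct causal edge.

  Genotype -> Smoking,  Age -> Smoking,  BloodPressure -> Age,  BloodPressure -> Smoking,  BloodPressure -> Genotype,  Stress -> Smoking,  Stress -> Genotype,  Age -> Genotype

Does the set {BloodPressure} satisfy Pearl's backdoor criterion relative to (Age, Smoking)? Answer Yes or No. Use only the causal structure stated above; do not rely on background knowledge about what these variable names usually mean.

Yes

Backdoor paths from Age to Smoking (paths whose first edge points into Age):
  P1: Age <- BloodPressure -> Genotype <- Stress -> Smoking
  P2: Age <- BloodPressure -> Genotype -> Smoking
  P3: Age <- BloodPressure -> Smoking
Condition 1 (no descendant of Age in the set): holds — descendants of Age are {Genotype, Smoking}; none are in {BloodPressure}.
Condition 2 (every backdoor path blocked by {BloodPressure}):
  P1: blocked at fork node BloodPressure ∈ conditioning set.
  P2: blocked at fork node BloodPressure ∈ conditioning set.
  P3: blocked at fork node BloodPressure ∈ conditioning set.
{BloodPressure} satisfies the backdoor criterion.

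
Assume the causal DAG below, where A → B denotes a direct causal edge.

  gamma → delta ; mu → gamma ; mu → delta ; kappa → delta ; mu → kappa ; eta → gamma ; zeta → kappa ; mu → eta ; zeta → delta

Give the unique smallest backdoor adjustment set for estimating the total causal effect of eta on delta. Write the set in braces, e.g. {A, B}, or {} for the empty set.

Variables eligible for adjustment (non-descendants of eta, excluding eta and delta): {kappa, mu, zeta}.
Backdoor paths from eta to delta:
  P1: eta <- mu -> kappa <- zeta -> delta
  P2: eta <- mu -> kappa -> delta
  P3: eta <- mu -> gamma -> delta
  P4: eta <- mu -> delta
The empty set is not sufficient: P2 (eta <- mu -> kappa -> delta) has no collider blocking it and no conditioned non-collider, so it is open.
Try {mu}:
  P1: blocked at fork node mu ∈ conditioning set.
  P2: blocked at fork node mu ∈ conditioning set.
  P3: blocked at fork node mu ∈ conditioning set.
  P4: blocked at fork node mu ∈ conditioning set.
{mu} contains no descendant of eta and blocks every backdoor path.
No other singleton works — e.g. {zeta} leaves P2 open — so {mu} is the unique smallest valid adjustment set.

{mu}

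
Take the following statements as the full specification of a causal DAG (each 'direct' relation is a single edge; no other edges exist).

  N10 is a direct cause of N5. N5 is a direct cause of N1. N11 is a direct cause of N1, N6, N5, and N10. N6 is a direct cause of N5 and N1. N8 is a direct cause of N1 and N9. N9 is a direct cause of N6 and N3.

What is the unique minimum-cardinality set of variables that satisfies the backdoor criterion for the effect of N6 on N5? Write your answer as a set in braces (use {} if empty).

{N11}

Variables eligible for adjustment (non-descendants of N6, excluding N6 and N5): {N10, N11, N3, N8, N9}.
Backdoor paths from N6 to N5:
  P1: N6 <- N11 -> N10 -> N5
  P2: N6 <- N11 -> N5
  P3: N6 <- N11 -> N1 <- N5
  P4: N6 <- N9 <- N8 -> N1 <- N11 -> N10 -> N5
  P5: N6 <- N9 <- N8 -> N1 <- N11 -> N5
  P6: N6 <- N9 <- N8 -> N1 <- N5
The empty set is not sufficient: P1 (N6 <- N11 -> N10 -> N5) has no collider blocking it and no conditioned non-collider, so it is open.
Try {N11}:
  P1: blocked at fork node N11 ∈ conditioning set.
  P2: blocked at fork node N11 ∈ conditioning set.
  P3: blocked at fork node N11 ∈ conditioning set.
  P4: blocked at collider N1 (neither it nor any descendant is in the conditioning set).
  P5: blocked at collider N1 (neither it nor any descendant is in the conditioning set).
  P6: blocked at collider N1 (neither it nor any descendant is in the conditioning set).
{N11} contains no descendant of N6 and blocks every backdoor path.
No other singleton works — e.g. {N8} leaves P1 open — so {N11} is the unique smallest valid adjustment set.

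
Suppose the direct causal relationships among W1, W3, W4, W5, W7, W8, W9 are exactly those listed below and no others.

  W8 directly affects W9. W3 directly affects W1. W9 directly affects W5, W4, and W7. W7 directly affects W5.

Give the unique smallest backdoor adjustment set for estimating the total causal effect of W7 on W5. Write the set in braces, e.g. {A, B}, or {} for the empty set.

{W9}

Variables eligible for adjustment (non-descendants of W7, excluding W7 and W5): {W1, W3, W4, W8, W9}.
Backdoor paths from W7 to W5:
  P1: W7 <- W9 -> W5
The empty set is not sufficient: P1 (W7 <- W9 -> W5) has no collider blocking it and no conditioned non-collider, so it is open.
Try {W9}:
  P1: blocked at fork node W9 ∈ conditioning set.
{W9} contains no descendant of W7 and blocks every backdoor path.
No other singleton works — e.g. {W8} leaves P1 open — so {W9} is the unique smallest valid adjustment set.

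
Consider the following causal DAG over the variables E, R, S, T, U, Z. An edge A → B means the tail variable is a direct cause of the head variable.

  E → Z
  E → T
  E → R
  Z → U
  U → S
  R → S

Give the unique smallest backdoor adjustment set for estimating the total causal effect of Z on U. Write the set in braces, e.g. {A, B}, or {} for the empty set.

Variables eligible for adjustment (non-descendants of Z, excluding Z and U): {E, R, T}.
Backdoor paths from Z to U:
  P1: Z <- E -> R -> S <- U
Each backdoor path contains an unconditioned collider, so every path is already blocked with the empty conditioning set:
  P1: blocked at collider S (neither it nor any descendant is in the conditioning set).
The empty set is therefore the unique smallest valid set.

{}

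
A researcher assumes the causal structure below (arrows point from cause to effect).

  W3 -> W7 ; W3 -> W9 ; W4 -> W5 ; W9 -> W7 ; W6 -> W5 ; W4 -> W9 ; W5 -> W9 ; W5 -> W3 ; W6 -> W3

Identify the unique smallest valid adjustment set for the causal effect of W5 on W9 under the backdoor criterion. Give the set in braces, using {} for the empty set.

{W4, W6}

Variables eligible for adjustment (non-descendants of W5, excluding W5 and W9): {W4, W6}.
Backdoor paths from W5 to W9:
  P1: W5 <- W4 -> W9
  P2: W5 <- W6 -> W3 -> W9
  P3: W5 <- W6 -> W3 -> W7 <- W9
The empty set is not sufficient: P1 (W5 <- W4 -> W9) has no collider blocking it and no conditioned non-collider, so it is open.
Try {W4, W6}:
  P1: blocked at fork node W4 ∈ conditioning set.
  P2: blocked at fork node W6 ∈ conditioning set.
  P3: blocked at fork node W6 ∈ conditioning set.
{W4, W6} contains no descendant of W5 and blocks every backdoor path.
Every element of {W4, W6} is needed (dropping W4 leaves P1 open; dropping W6 leaves P2 open), so no proper subset is valid.
Among all size-2 subsets of the eligible variables, only {W4, W6} blocks every backdoor path, so it is the unique smallest valid adjustment set.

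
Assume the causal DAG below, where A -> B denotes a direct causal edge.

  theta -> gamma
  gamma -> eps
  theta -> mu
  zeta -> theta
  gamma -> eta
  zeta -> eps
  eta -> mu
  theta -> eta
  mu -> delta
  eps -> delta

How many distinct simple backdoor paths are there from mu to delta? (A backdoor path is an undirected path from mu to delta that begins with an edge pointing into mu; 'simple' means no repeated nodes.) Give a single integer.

A backdoor path from mu to delta is any simple undirected path whose first edge points into mu (i.e. leaves mu via a parent).
Parents of mu: {eta, theta}.
Enumerating:
  P1: mu <- theta <- zeta -> eps -> delta
  P2: mu <- theta -> gamma -> eps -> delta
  P3: mu <- theta -> eta <- gamma -> eps -> delta
  P4: mu <- eta <- theta <- zeta -> eps -> delta
  P5: mu <- eta <- theta -> gamma -> eps -> delta
  P6: mu <- eta <- gamma <- theta <- zeta -> eps -> delta
  P7: mu <- eta <- gamma -> eps -> delta
That exhausts the simple backdoor paths. Count: 7.

7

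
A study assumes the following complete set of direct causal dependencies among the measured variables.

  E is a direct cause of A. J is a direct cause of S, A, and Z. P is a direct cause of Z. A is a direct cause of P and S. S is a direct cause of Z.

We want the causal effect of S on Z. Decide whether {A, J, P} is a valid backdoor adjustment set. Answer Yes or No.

Backdoor paths from S to Z (paths whose first edge points into S):
  P1: S <- J -> A -> P -> Z
  P2: S <- J -> Z
  P3: S <- A <- J -> Z
  P4: S <- A -> P -> Z
Condition 1 (no descendant of S in the set): holds — descendants of S are {Z}; none are in {A, J, P}.
Condition 2 (every backdoor path blocked by {A, J, P}):
  P1: blocked at fork node J ∈ conditioning set.
  P2: blocked at fork node J ∈ conditioning set.
  P3: blocked at chain node A ∈ conditioning set.
  P4: blocked at fork node A ∈ conditioning set.
{A, J, P} satisfies the backdoor criterion.

Yes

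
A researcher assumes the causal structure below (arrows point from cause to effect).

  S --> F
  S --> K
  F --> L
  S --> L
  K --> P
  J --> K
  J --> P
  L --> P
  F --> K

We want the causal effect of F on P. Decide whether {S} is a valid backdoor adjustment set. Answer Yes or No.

Backdoor paths from F to P (paths whose first edge points into F):
  P1: F <- S -> L -> P
  P2: F <- S -> K <- J -> P
  P3: F <- S -> K -> P
Condition 1 (no descendant of F in the set): holds — descendants of F are {K, L, P}; none are in {S}.
Condition 2 (every backdoor path blocked by {S}):
  P1: blocked at fork node S ∈ conditioning set.
  P2: blocked at fork node S ∈ conditioning set.
  P3: blocked at fork node S ∈ conditioning set.
{S} satisfies the backdoor criterion.

Yes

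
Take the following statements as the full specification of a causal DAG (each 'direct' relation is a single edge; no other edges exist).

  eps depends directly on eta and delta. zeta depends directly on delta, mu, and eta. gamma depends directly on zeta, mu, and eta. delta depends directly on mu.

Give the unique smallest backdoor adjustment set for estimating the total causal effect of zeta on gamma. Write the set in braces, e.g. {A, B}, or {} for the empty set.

Variables eligible for adjustment (non-descendants of zeta, excluding zeta and gamma): {delta, eps, eta, mu}.
Backdoor paths from zeta to gamma:
  P1: zeta <- mu -> delta -> eps <- eta -> gamma
  P2: zeta <- mu -> gamma
  P3: zeta <- eta -> eps <- delta <- mu -> gamma
  P4: zeta <- eta -> gamma
  P5: zeta <- delta <- mu -> gamma
  P6: zeta <- delta -> eps <- eta -> gamma
The empty set is not sufficient: P2 (zeta <- mu -> gamma) has no collider blocking it and no conditioned non-collider, so it is open.
Try {eta, mu}:
  P1: blocked at fork node mu ∈ conditioning set.
  P2: blocked at fork node mu ∈ conditioning set.
  P3: blocked at fork node eta ∈ conditioning set.
  P4: blocked at fork node eta ∈ conditioning set.
  P5: blocked at fork node mu ∈ conditioning set.
  P6: blocked at collider eps (neither it nor any descendant is in the conditioning set).
{eta, mu} contains no descendant of zeta and blocks every backdoor path.
Every element of {eta, mu} is needed (dropping eta leaves P4 open; dropping mu leaves P2 open), so no proper subset is valid.
Among all size-2 subsets of the eligible variables, only {eta, mu} blocks every backdoor path, so it is the unique smallest valid adjustment set.

{eta, mu}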